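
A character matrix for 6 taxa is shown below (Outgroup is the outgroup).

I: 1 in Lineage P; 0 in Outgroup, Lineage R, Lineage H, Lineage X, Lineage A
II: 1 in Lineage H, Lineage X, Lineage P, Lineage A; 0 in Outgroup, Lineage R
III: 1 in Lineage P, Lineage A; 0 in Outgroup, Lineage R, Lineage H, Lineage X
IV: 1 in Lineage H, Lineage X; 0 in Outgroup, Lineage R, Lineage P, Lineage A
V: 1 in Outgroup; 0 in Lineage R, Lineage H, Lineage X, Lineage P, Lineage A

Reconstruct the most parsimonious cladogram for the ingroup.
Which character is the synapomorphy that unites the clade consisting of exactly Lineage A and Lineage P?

Character polarity is set by the outgroup: the derived state is whichever differs from the outgroup's state, so for V the derived state is '0', and for the remaining characters it is '1'.
I (derived state '1') is unique to Lineage P (autapomorphy; uninformative for grouping).
Only Lineage A, Lineage H, Lineage P, and Lineage X show the derived state '1' for II, supporting them as a clade.
III (derived state '1') is shared by Lineage A and Lineage P — a synapomorphy uniting that clade.
Only Lineage H and Lineage X show the derived state '1' for IV, supporting them as a clade.
All ingroup taxa share the derived state '0' for V; it defines the ingroup but does not resolve relationships within it.
Most parsimonious ingroup topology: (Lineage R,((Lineage H,Lineage X),(Lineage P,Lineage A))).
The clade {Lineage A, Lineage P} is supported by III: its derived state '1' occurs in exactly those taxa and in no other taxon (including the outgroup).

III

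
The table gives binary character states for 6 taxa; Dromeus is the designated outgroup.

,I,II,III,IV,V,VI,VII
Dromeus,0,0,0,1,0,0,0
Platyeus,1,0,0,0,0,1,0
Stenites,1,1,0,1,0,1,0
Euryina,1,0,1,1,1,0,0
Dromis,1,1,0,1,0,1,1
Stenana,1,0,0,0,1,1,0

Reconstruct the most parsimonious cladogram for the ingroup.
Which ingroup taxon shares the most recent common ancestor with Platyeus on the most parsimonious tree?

Stenana

Character polarity is set by the outgroup: the derived state is whichever differs from the outgroup's state, so for IV the derived state is '0', and for the remaining characters it is '1'.
All ingroup taxa share the derived state '1' for I; it defines the ingroup but does not resolve relationships within it.
Only Dromis and Stenites show the derived state '1' for II, supporting them as a clade.
III: derived state '1' in Euryina only — an autapomorphy, so it tells us nothing about relationships among taxa.
IV (derived state '0') is shared by Platyeus and Stenana — a synapomorphy uniting that clade.
V groups Euryina and Stenana, which is incompatible with the clades supported by the remaining characters; treating it as convergent (homoplasy) costs fewer steps than any alternative tree.
Only Dromis, Platyeus, Stenana, and Stenites show the derived state '1' for VI, supporting them as a clade.
VII (derived state '1') is unique to Dromis (autapomorphy; uninformative for grouping).
Most parsimonious ingroup topology: (((Platyeus,Stenana),(Stenites,Dromis)),Euryina).
Platyeus and Stenana form a cherry on this tree, so they are sister taxa.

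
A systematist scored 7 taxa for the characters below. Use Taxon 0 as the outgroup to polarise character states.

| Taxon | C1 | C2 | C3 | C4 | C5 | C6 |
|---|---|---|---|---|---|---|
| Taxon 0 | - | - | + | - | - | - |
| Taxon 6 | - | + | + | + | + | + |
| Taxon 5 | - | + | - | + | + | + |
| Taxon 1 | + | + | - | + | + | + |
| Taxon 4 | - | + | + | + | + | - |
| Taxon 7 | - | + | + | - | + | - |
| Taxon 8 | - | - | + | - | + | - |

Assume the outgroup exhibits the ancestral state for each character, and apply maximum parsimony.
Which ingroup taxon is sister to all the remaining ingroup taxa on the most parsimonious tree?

Character polarity is set by the outgroup: the derived state is whichever differs from the outgroup's state, so for C3 the derived state is '-', and for the remaining characters it is '+'.
C1: derived state '+' in Taxon 1 only — an autapomorphy, so it tells us nothing about relationships among taxa.
C2 (derived state '+') is shared by Taxon 1, Taxon 4, Taxon 5, Taxon 6, and Taxon 7 — a synapomorphy uniting that clade.
C3: derived state '-' in Taxon 1 and Taxon 5 only — synapomorphy for {Taxon 1, Taxon 5}.
C4 (derived state '+') is shared by Taxon 1, Taxon 4, Taxon 5, and Taxon 6 — a synapomorphy uniting that clade.
C5 (derived state '+') is shared by all ingroup taxa — unites the whole ingroup.
Only Taxon 1, Taxon 5, and Taxon 6 show the derived state '+' for C6, supporting them as a clade.
Most parsimonious ingroup topology: ((((Taxon 6,(Taxon 5,Taxon 1)),Taxon 4),Taxon 7),Taxon 8).
Taxon 8 is sister to the clade containing all other ingroup taxa, so it is the earliest-diverging (most basal) ingroup lineage.

Taxon 8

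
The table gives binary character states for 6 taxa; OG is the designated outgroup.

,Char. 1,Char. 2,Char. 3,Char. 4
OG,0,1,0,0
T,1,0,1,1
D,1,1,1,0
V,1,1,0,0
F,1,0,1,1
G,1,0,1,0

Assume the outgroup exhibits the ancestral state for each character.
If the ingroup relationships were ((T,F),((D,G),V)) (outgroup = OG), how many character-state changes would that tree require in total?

6

Map each character onto ((T,F),((D,G),V)) (rooted by OG) and count the minimum state changes it requires (Fitch parsimony):
Char. 1: 1; Char. 2: 2; Char. 3: 2; Char. 4: 1.
Total tree length = 6.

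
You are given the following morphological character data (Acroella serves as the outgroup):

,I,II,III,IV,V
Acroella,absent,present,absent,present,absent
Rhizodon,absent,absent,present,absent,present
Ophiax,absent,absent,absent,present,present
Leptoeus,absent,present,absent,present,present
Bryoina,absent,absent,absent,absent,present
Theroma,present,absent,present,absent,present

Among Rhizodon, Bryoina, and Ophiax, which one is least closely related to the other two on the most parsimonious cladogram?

Character polarity is set by the outgroup: the derived state is whichever differs from the outgroup's state, so for II, IV the derived state is 'absent', and for the remaining characters it is 'present'.
I: derived state 'present' in Theroma only — an autapomorphy, so it tells us nothing about relationships among taxa.
II: derived state 'absent' in Bryoina, Ophiax, Rhizodon, and Theroma only — synapomorphy for {Bryoina, Ophiax, Rhizodon, Theroma}.
III: derived state 'present' in Rhizodon and Theroma only — synapomorphy for {Rhizodon, Theroma}.
Only Bryoina, Rhizodon, and Theroma show the derived state 'absent' for IV, supporting them as a clade.
V (derived state 'present') is shared by all ingroup taxa — unites the whole ingroup.
Most parsimonious ingroup topology: ((((Rhizodon,Theroma),Bryoina),Ophiax),Leptoeus).
Rhizodon and Bryoina share a more recent common ancestor with each other than either does with Ophiax, so Ophiax is the least closely related of the three.

Ophiax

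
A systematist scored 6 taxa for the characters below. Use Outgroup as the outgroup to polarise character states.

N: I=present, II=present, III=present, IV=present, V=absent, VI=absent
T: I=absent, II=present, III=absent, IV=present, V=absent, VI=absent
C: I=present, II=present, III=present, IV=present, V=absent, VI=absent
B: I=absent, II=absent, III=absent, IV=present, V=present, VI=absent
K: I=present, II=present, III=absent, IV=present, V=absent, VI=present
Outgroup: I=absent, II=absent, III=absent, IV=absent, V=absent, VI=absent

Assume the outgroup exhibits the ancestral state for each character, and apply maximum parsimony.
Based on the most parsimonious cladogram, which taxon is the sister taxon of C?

N

The outgroup has state 'absent' for every character, so 'present' is the derived state throughout.
I (derived state 'present') is shared by C, K, and N — a synapomorphy uniting that clade.
II: derived state 'present' in C, K, N, and T only — synapomorphy for {C, K, N, T}.
III: derived state 'present' in C and N only — synapomorphy for {C, N}.
IV (derived state 'present') is shared by all ingroup taxa — unites the whole ingroup.
V: derived state 'present' in B only — an autapomorphy, so it tells us nothing about relationships among taxa.
VI: derived state 'present' in K only — an autapomorphy, so it tells us nothing about relationships among taxa.
Most parsimonious ingroup topology: ((((N,C),K),T),B).
C and N form a cherry on this tree, so they are sister taxa.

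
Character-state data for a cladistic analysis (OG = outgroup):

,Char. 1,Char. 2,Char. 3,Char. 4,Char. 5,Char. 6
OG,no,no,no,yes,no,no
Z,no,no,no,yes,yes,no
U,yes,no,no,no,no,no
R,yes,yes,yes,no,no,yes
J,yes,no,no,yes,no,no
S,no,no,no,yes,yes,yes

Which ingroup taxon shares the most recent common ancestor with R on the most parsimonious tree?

Character polarity is set by the outgroup: the derived state is whichever differs from the outgroup's state, so for Char. 4 the derived state is 'no', and for the remaining characters it is 'yes'.
Char. 1 (derived state 'yes') is shared by J, R, and U — a synapomorphy uniting that clade.
Char. 2 (derived state 'yes') is unique to R (autapomorphy; uninformative for grouping).
Char. 3: derived state 'yes' in R only — an autapomorphy, so it tells us nothing about relationships among taxa.
Char. 4 (derived state 'no') is shared by R and U — a synapomorphy uniting that clade.
Only S and Z show the derived state 'yes' for Char. 5, supporting them as a clade.
Char. 6 (state 'yes') occurs in R and S but conflicts with the nesting implied by the other characters — most parsimoniously interpreted as homoplasy.
Most parsimonious ingroup topology: ((Z,S),((U,R),J)).
R and U form a cherry on this tree, so they are sister taxa.

U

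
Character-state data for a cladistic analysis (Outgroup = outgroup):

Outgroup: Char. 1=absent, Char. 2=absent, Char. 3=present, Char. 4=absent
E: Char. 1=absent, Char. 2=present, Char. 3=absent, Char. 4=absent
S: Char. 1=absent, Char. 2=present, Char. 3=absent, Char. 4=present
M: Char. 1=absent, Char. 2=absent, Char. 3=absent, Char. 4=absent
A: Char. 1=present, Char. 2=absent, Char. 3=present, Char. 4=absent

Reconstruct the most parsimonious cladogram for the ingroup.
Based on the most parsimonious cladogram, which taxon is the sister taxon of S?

E

Character polarity is set by the outgroup: the derived state is whichever differs from the outgroup's state, so for Char. 3 the derived state is 'absent', and for the remaining characters it is 'present'.
Char. 1: derived state 'present' in A only — an autapomorphy, so it tells us nothing about relationships among taxa.
Char. 2: derived state 'present' in E and S only — synapomorphy for {E, S}.
Only E, M, and S show the derived state 'absent' for Char. 3, supporting them as a clade.
Char. 4: derived state 'present' in S only — an autapomorphy, so it tells us nothing about relationships among taxa.
Most parsimonious ingroup topology: (((E,S),M),A).
S and E form a cherry on this tree, so they are sister taxa.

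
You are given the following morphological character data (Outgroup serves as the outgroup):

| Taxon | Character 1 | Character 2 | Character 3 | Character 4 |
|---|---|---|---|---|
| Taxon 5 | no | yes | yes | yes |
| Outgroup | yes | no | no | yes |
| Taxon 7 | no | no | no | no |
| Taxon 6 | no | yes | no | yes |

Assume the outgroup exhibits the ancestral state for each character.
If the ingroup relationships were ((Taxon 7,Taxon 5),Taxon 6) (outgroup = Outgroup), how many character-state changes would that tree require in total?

5

Map each character onto ((Taxon 7,Taxon 5),Taxon 6) (rooted by Outgroup) and count the minimum state changes it requires (Fitch parsimony):
Character 1: 1; Character 2: 2; Character 3: 1; Character 4: 1.
Total tree length = 5.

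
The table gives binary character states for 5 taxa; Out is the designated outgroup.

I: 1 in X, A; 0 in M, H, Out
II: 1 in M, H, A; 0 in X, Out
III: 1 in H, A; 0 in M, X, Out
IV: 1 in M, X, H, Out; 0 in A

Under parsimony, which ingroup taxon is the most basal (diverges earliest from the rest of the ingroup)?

Character polarity is set by the outgroup: the derived state is whichever differs from the outgroup's state, so for IV the derived state is '0', and for the remaining characters it is '1'.
I groups A and X, which is incompatible with the clades supported by the remaining characters; treating it as convergent (homoplasy) costs fewer steps than any alternative tree.
Only A, H, and M show the derived state '1' for II, supporting them as a clade.
Only A and H show the derived state '1' for III, supporting them as a clade.
IV (derived state '0') is unique to A (autapomorphy; uninformative for grouping).
Most parsimonious ingroup topology: (X,(M,(H,A))).
X is sister to the clade containing all other ingroup taxa, so it is the earliest-diverging (most basal) ingroup lineage.

X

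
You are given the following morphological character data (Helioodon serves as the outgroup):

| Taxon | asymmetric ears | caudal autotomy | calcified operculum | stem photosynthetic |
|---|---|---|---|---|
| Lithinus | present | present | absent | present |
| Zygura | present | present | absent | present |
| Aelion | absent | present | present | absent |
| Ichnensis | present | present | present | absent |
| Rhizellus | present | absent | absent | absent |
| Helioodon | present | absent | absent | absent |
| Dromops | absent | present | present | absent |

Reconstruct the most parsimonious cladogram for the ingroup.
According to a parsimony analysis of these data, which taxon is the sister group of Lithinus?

Character polarity is set by the outgroup: the derived state is whichever differs from the outgroup's state, so for asymmetric ears the derived state is 'absent', and for the remaining characters it is 'present'.
Only Aelion and Dromops show the derived state 'absent' for asymmetric ears, supporting them as a clade.
caudal autotomy: derived state 'present' in Aelion, Dromops, Ichnensis, Lithinus, and Zygura only — synapomorphy for {Aelion, Dromops, Ichnensis, Lithinus, Zygura}.
calcified operculum: derived state 'present' in Aelion, Dromops, and Ichnensis only — synapomorphy for {Aelion, Dromops, Ichnensis}.
stem photosynthetic: derived state 'present' in Lithinus and Zygura only — synapomorphy for {Lithinus, Zygura}.
Most parsimonious ingroup topology: (Rhizellus,((Zygura,Lithinus),((Dromops,Aelion),Ichnensis))).
Lithinus and Zygura form a cherry on this tree, so they are sister taxa.

Zygura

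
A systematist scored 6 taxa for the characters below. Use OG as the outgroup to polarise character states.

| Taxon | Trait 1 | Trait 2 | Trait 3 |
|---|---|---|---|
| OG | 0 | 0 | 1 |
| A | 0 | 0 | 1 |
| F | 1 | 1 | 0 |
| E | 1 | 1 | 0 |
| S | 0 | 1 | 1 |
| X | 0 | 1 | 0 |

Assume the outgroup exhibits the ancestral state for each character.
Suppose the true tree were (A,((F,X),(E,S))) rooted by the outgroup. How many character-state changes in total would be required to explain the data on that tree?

5

Map each character onto (A,((F,X),(E,S))) (rooted by OG) and count the minimum state changes it requires (Fitch parsimony):
Trait 1: 2; Trait 2: 1; Trait 3: 2.
Total tree length = 5.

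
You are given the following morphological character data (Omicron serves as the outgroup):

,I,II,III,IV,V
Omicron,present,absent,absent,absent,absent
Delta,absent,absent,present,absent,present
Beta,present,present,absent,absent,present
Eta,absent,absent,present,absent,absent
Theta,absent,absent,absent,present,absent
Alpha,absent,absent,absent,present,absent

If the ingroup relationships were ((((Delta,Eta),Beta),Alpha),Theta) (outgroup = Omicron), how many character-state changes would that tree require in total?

8

Map each character onto ((((Delta,Eta),Beta),Alpha),Theta) (rooted by Omicron) and count the minimum state changes it requires (Fitch parsimony):
I: 2; II: 1; III: 1; IV: 2; V: 2.
Total tree length = 8.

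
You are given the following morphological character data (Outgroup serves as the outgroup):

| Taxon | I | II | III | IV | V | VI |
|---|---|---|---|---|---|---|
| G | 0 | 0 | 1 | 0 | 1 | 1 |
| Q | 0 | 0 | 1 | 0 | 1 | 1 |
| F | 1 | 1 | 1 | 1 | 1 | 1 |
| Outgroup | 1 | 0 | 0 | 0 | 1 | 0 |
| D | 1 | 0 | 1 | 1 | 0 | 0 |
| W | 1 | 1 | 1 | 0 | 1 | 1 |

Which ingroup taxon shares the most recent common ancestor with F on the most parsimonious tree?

W

Character polarity is set by the outgroup: the derived state is whichever differs from the outgroup's state, so for I, V the derived state is '0', and for the remaining characters it is '1'.
Only G and Q show the derived state '0' for I, supporting them as a clade.
II: derived state '1' in F and W only — synapomorphy for {F, W}.
All ingroup taxa share the derived state '1' for III; it defines the ingroup but does not resolve relationships within it.
IV (state '1') occurs in D and F but conflicts with the nesting implied by the other characters — most parsimoniously interpreted as homoplasy.
V: derived state '0' in D only — an autapomorphy, so it tells us nothing about relationships among taxa.
VI: derived state '1' in F, G, Q, and W only — synapomorphy for {F, G, Q, W}.
Most parsimonious ingroup topology: (((Q,G),(W,F)),D).
F and W form a cherry on this tree, so they are sister taxa.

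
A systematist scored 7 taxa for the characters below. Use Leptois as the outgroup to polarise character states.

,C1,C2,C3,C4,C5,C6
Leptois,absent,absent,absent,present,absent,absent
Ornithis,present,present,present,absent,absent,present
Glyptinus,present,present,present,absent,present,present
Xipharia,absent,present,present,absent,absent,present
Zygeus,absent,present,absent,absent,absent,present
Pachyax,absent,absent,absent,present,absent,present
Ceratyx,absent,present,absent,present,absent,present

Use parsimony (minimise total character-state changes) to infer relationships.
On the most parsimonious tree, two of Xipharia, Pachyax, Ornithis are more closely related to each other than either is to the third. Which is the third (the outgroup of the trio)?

Pachyax

Character polarity is set by the outgroup: the derived state is whichever differs from the outgroup's state, so for C4 the derived state is 'absent', and for the remaining characters it is 'present'.
C1: derived state 'present' in Glyptinus and Ornithis only — synapomorphy for {Glyptinus, Ornithis}.
Only Ceratyx, Glyptinus, Ornithis, Xipharia, and Zygeus show the derived state 'present' for C2, supporting them as a clade.
C3 (derived state 'present') is shared by Glyptinus, Ornithis, and Xipharia — a synapomorphy uniting that clade.
Only Glyptinus, Ornithis, Xipharia, and Zygeus show the derived state 'absent' for C4, supporting them as a clade.
C5 (derived state 'present') is unique to Glyptinus (autapomorphy; uninformative for grouping).
All ingroup taxa share the derived state 'present' for C6; it defines the ingroup but does not resolve relationships within it.
Most parsimonious ingroup topology: (((((Ornithis,Glyptinus),Xipharia),Zygeus),Ceratyx),Pachyax).
Xipharia and Ornithis share a more recent common ancestor with each other than either does with Pachyax, so Pachyax is the least closely related of the three.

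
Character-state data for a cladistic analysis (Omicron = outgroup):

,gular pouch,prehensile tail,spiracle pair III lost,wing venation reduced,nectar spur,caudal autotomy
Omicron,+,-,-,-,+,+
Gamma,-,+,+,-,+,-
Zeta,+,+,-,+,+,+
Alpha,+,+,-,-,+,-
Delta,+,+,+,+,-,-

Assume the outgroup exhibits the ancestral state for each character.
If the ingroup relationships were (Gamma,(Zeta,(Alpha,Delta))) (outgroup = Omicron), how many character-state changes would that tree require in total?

Map each character onto (Gamma,(Zeta,(Alpha,Delta))) (rooted by Omicron) and count the minimum state changes it requires (Fitch parsimony):
gular pouch: 1; prehensile tail: 1; spiracle pair III lost: 2; wing venation reduced: 2; nectar spur: 1; caudal autotomy: 2.
Total tree length = 9.

9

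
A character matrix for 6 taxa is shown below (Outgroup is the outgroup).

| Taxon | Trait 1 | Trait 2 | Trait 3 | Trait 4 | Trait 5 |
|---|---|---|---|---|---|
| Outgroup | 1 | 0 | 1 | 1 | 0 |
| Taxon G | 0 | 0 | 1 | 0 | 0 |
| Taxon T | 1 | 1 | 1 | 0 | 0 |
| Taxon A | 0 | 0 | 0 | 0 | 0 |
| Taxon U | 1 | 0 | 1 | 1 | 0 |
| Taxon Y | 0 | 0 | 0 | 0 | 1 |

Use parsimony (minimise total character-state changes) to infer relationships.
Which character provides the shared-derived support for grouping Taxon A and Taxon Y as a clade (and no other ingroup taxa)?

Character polarity is set by the outgroup: the derived state is whichever differs from the outgroup's state, so for Trait 1, Trait 3, Trait 4 the derived state is '0', and for the remaining characters it is '1'.
Trait 1: derived state '0' in Taxon A, Taxon G, and Taxon Y only — synapomorphy for {Taxon A, Taxon G, Taxon Y}.
Trait 2: derived state '1' in Taxon T only — an autapomorphy, so it tells us nothing about relationships among taxa.
Only Taxon A and Taxon Y show the derived state '0' for Trait 3, supporting them as a clade.
Only Taxon A, Taxon G, Taxon T, and Taxon Y show the derived state '0' for Trait 4, supporting them as a clade.
Trait 5 (derived state '1') is unique to Taxon Y (autapomorphy; uninformative for grouping).
Most parsimonious ingroup topology: (((Taxon G,(Taxon A,Taxon Y)),Taxon T),Taxon U).
The clade {Taxon A, Taxon Y} is supported by Trait 3: its derived state '0' occurs in exactly those taxa and in no other taxon (including the outgroup).

Trait 3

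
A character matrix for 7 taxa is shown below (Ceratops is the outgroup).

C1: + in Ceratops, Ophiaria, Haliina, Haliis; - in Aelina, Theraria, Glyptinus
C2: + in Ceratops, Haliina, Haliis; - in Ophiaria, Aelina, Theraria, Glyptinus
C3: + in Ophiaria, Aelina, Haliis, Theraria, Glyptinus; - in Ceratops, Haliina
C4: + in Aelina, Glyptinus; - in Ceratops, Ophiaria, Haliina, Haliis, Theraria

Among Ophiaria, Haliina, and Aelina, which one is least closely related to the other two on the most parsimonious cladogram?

Character polarity is set by the outgroup: the derived state is whichever differs from the outgroup's state, so for C1, C2 the derived state is '-', and for the remaining characters it is '+'.
C1 (derived state '-') is shared by Aelina, Glyptinus, and Theraria — a synapomorphy uniting that clade.
Only Aelina, Glyptinus, Ophiaria, and Theraria show the derived state '-' for C2, supporting them as a clade.
Only Aelina, Glyptinus, Haliis, Ophiaria, and Theraria show the derived state '+' for C3, supporting them as a clade.
Only Aelina and Glyptinus show the derived state '+' for C4, supporting them as a clade.
Most parsimonious ingroup topology: (((Ophiaria,((Aelina,Glyptinus),Theraria)),Haliis),Haliina).
Ophiaria and Aelina share a more recent common ancestor with each other than either does with Haliina, so Haliina is the least closely related of the three.

Haliina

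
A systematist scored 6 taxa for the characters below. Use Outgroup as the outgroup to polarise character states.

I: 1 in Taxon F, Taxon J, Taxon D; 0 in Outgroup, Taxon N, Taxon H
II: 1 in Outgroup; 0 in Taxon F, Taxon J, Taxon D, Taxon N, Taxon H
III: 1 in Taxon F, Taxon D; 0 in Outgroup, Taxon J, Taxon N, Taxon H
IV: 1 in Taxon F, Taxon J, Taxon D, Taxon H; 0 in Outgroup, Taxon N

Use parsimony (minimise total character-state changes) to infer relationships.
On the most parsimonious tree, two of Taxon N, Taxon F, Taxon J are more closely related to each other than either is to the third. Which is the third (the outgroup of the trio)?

Character polarity is set by the outgroup: the derived state is whichever differs from the outgroup's state, so for II the derived state is '0', and for the remaining characters it is '1'.
I: derived state '1' in Taxon D, Taxon F, and Taxon J only — synapomorphy for {Taxon D, Taxon F, Taxon J}.
II (derived state '0') is shared by all ingroup taxa — unites the whole ingroup.
III (derived state '1') is shared by Taxon D and Taxon F — a synapomorphy uniting that clade.
Only Taxon D, Taxon F, Taxon H, and Taxon J show the derived state '1' for IV, supporting them as a clade.
Most parsimonious ingroup topology: ((((Taxon F,Taxon D),Taxon J),Taxon H),Taxon N).
Taxon F and Taxon J share a more recent common ancestor with each other than either does with Taxon N, so Taxon N is the least closely related of the three.

Taxon N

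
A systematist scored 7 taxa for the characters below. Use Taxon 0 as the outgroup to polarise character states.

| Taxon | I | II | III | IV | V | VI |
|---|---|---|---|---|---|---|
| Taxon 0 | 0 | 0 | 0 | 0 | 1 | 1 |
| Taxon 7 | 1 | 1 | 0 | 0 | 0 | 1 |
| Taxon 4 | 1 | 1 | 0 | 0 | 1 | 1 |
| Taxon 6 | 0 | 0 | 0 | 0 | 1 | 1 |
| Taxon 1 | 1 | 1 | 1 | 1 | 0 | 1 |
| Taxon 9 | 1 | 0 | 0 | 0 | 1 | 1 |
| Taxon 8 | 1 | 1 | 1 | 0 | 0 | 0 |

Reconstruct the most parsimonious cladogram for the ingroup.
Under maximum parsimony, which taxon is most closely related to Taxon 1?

Character polarity is set by the outgroup: the derived state is whichever differs from the outgroup's state, so for V, VI the derived state is '0', and for the remaining characters it is '1'.
I (derived state '1') is shared by Taxon 1, Taxon 4, Taxon 7, Taxon 8, and Taxon 9 — a synapomorphy uniting that clade.
II: derived state '1' in Taxon 1, Taxon 4, Taxon 7, and Taxon 8 only — synapomorphy for {Taxon 1, Taxon 4, Taxon 7, Taxon 8}.
Only Taxon 1 and Taxon 8 show the derived state '1' for III, supporting them as a clade.
IV (derived state '1') is unique to Taxon 1 (autapomorphy; uninformative for grouping).
V (derived state '0') is shared by Taxon 1, Taxon 7, and Taxon 8 — a synapomorphy uniting that clade.
VI: derived state '0' in Taxon 8 only — an autapomorphy, so it tells us nothing about relationships among taxa.
Most parsimonious ingroup topology: ((((Taxon 7,(Taxon 1,Taxon 8)),Taxon 4),Taxon 9),Taxon 6).
Taxon 1 and Taxon 8 form a cherry on this tree, so they are sister taxa.

Taxon 8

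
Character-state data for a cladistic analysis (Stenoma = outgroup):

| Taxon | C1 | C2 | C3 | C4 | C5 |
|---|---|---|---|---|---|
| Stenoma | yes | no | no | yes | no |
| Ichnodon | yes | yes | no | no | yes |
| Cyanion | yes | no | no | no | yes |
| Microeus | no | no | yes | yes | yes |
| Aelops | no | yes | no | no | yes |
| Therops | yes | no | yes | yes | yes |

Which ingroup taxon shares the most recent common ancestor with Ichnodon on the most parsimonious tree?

Character polarity is set by the outgroup: the derived state is whichever differs from the outgroup's state, so for C1, C4 the derived state is 'no', and for the remaining characters it is 'yes'.
C1 groups Aelops and Microeus, which is incompatible with the clades supported by the remaining characters; treating it as convergent (homoplasy) costs fewer steps than any alternative tree.
C2 (derived state 'yes') is shared by Aelops and Ichnodon — a synapomorphy uniting that clade.
C3 (derived state 'yes') is shared by Microeus and Therops — a synapomorphy uniting that clade.
Only Aelops, Cyanion, and Ichnodon show the derived state 'no' for C4, supporting them as a clade.
C5 (derived state 'yes') is shared by all ingroup taxa — unites the whole ingroup.
Most parsimonious ingroup topology: (((Ichnodon,Aelops),Cyanion),(Microeus,Therops)).
Ichnodon and Aelops form a cherry on this tree, so they are sister taxa.

Aelops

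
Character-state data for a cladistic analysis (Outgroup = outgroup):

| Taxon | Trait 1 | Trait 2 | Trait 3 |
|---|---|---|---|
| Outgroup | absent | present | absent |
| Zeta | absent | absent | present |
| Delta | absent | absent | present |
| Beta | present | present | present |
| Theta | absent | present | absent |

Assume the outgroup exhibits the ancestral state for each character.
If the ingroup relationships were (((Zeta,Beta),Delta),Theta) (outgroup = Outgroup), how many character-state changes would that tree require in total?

4

Map each character onto (((Zeta,Beta),Delta),Theta) (rooted by Outgroup) and count the minimum state changes it requires (Fitch parsimony):
Trait 1: 1; Trait 2: 2; Trait 3: 1.
Total tree length = 4.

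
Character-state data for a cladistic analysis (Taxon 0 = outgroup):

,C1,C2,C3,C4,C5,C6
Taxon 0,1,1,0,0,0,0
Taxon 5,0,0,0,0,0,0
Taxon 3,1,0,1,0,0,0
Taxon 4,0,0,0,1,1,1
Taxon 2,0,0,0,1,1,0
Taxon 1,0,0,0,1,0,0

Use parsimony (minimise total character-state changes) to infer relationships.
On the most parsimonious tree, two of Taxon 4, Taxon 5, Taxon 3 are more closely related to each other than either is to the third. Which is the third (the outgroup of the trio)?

Taxon 3

Character polarity is set by the outgroup: the derived state is whichever differs from the outgroup's state, so for C1, C2 the derived state is '0', and for the remaining characters it is '1'.
C1 (derived state '0') is shared by Taxon 1, Taxon 2, Taxon 4, and Taxon 5 — a synapomorphy uniting that clade.
All ingroup taxa share the derived state '0' for C2; it defines the ingroup but does not resolve relationships within it.
C3 (derived state '1') is unique to Taxon 3 (autapomorphy; uninformative for grouping).
C4: derived state '1' in Taxon 1, Taxon 2, and Taxon 4 only — synapomorphy for {Taxon 1, Taxon 2, Taxon 4}.
Only Taxon 2 and Taxon 4 show the derived state '1' for C5, supporting them as a clade.
C6 (derived state '1') is unique to Taxon 4 (autapomorphy; uninformative for grouping).
Most parsimonious ingroup topology: ((Taxon 5,((Taxon 4,Taxon 2),Taxon 1)),Taxon 3).
Taxon 4 and Taxon 5 share a more recent common ancestor with each other than either does with Taxon 3, so Taxon 3 is the least closely related of the three.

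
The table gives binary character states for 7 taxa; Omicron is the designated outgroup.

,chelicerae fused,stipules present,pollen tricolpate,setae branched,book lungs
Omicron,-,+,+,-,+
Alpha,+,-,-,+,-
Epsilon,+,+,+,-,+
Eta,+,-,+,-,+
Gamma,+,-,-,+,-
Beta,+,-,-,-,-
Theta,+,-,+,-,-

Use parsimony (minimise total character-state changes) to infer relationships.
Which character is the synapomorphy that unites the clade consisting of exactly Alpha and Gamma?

Character polarity is set by the outgroup: the derived state is whichever differs from the outgroup's state, so for stipules present, pollen tricolpate, book lungs the derived state is '-', and for the remaining characters it is '+'.
All ingroup taxa share the derived state '+' for chelicerae fused; it defines the ingroup but does not resolve relationships within it.
Only Alpha, Beta, Eta, Gamma, and Theta show the derived state '-' for stipules present, supporting them as a clade.
pollen tricolpate: derived state '-' in Alpha, Beta, and Gamma only — synapomorphy for {Alpha, Beta, Gamma}.
setae branched (derived state '+') is shared by Alpha and Gamma — a synapomorphy uniting that clade.
Only Alpha, Beta, Gamma, and Theta show the derived state '-' for book lungs, supporting them as a clade.
Most parsimonious ingroup topology: (((((Alpha,Gamma),Beta),Theta),Eta),Epsilon).
The clade {Alpha, Gamma} is supported by setae branched: its derived state '+' occurs in exactly those taxa and in no other taxon (including the outgroup).

setae branched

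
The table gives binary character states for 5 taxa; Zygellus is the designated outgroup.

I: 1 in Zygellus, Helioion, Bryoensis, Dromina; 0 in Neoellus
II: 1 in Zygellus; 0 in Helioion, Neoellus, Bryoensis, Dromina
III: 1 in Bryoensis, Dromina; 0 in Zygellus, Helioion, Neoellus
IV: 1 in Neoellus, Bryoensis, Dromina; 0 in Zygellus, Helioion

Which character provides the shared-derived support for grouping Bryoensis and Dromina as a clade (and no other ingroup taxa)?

III

Character polarity is set by the outgroup: the derived state is whichever differs from the outgroup's state, so for I, II the derived state is '0', and for the remaining characters it is '1'.
I (derived state '0') is unique to Neoellus (autapomorphy; uninformative for grouping).
All ingroup taxa share the derived state '0' for II; it defines the ingroup but does not resolve relationships within it.
III: derived state '1' in Bryoensis and Dromina only — synapomorphy for {Bryoensis, Dromina}.
Only Bryoensis, Dromina, and Neoellus show the derived state '1' for IV, supporting them as a clade.
Most parsimonious ingroup topology: (Helioion,(Neoellus,(Bryoensis,Dromina))).
The clade {Bryoensis, Dromina} is supported by III: its derived state '1' occurs in exactly those taxa and in no other taxon (including the outgroup).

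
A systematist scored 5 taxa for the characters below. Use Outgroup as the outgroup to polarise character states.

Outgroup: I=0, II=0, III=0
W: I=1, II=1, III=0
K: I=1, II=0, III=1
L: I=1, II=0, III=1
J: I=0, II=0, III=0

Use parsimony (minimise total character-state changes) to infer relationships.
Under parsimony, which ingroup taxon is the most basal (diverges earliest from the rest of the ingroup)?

The outgroup has state '0' for every character, so '1' is the derived state throughout.
I (derived state '1') is shared by K, L, and W — a synapomorphy uniting that clade.
II: derived state '1' in W only — an autapomorphy, so it tells us nothing about relationships among taxa.
III: derived state '1' in K and L only — synapomorphy for {K, L}.
Most parsimonious ingroup topology: ((W,(K,L)),J).
J is sister to the clade containing all other ingroup taxa, so it is the earliest-diverging (most basal) ingroup lineage.

J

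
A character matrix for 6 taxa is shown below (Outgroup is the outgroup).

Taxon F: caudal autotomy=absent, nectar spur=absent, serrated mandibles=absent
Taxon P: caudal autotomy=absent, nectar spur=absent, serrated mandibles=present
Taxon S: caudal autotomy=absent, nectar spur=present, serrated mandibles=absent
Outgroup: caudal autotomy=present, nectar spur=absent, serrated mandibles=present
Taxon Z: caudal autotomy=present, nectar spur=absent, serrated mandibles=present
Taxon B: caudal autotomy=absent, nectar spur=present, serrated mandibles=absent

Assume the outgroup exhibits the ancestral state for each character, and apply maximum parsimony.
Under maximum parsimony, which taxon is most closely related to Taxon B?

Character polarity is set by the outgroup: the derived state is whichever differs from the outgroup's state, so for caudal autotomy, serrated mandibles the derived state is 'absent', and for the remaining characters it is 'present'.
caudal autotomy: derived state 'absent' in Taxon B, Taxon F, Taxon P, and Taxon S only — synapomorphy for {Taxon B, Taxon F, Taxon P, Taxon S}.
nectar spur (derived state 'present') is shared by Taxon B and Taxon S — a synapomorphy uniting that clade.
serrated mandibles (derived state 'absent') is shared by Taxon B, Taxon F, and Taxon S — a synapomorphy uniting that clade.
Most parsimonious ingroup topology: (((Taxon F,(Taxon S,Taxon B)),Taxon P),Taxon Z).
Taxon B and Taxon S form a cherry on this tree, so they are sister taxa.

Taxon S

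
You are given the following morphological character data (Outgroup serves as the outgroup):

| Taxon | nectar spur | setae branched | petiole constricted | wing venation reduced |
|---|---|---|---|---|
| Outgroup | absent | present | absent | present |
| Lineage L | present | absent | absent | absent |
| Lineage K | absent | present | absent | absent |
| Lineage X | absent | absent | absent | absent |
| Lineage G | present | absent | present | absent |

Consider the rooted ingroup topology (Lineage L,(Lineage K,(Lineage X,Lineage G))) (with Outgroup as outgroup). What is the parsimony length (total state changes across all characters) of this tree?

Map each character onto (Lineage L,(Lineage K,(Lineage X,Lineage G))) (rooted by Outgroup) and count the minimum state changes it requires (Fitch parsimony):
nectar spur: 2; setae branched: 2; petiole constricted: 1; wing venation reduced: 1.
Total tree length = 6.

6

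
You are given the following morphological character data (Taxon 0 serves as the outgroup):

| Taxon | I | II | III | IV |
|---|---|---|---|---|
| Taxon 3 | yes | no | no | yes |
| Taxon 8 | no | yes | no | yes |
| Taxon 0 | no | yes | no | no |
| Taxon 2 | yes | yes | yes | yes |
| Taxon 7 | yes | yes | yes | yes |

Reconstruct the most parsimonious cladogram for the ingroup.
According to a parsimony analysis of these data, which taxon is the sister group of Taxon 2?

Character polarity is set by the outgroup: the derived state is whichever differs from the outgroup's state, so for II the derived state is 'no', and for the remaining characters it is 'yes'.
I (derived state 'yes') is shared by Taxon 2, Taxon 3, and Taxon 7 — a synapomorphy uniting that clade.
II: derived state 'no' in Taxon 3 only — an autapomorphy, so it tells us nothing about relationships among taxa.
Only Taxon 2 and Taxon 7 show the derived state 'yes' for III, supporting them as a clade.
All ingroup taxa share the derived state 'yes' for IV; it defines the ingroup but does not resolve relationships within it.
Most parsimonious ingroup topology: (((Taxon 2,Taxon 7),Taxon 3),Taxon 8).
Taxon 2 and Taxon 7 form a cherry on this tree, so they are sister taxa.

Taxon 7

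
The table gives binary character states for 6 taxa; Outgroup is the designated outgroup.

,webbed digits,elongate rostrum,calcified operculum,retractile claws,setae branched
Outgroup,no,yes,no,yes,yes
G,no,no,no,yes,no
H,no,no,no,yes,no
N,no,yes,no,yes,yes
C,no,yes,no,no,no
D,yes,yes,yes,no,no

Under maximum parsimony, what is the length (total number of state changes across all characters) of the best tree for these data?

5

Character polarity is set by the outgroup: the derived state is whichever differs from the outgroup's state, so for elongate rostrum, retractile claws, setae branched the derived state is 'no', and for the remaining characters it is 'yes'.
webbed digits (derived state 'yes') is unique to D (autapomorphy; uninformative for grouping).
elongate rostrum: derived state 'no' in G and H only — synapomorphy for {G, H}.
calcified operculum: derived state 'yes' in D only — an autapomorphy, so it tells us nothing about relationships among taxa.
retractile claws: derived state 'no' in C and D only — synapomorphy for {C, D}.
setae branched: derived state 'no' in C, D, G, and H only — synapomorphy for {C, D, G, H}.
Most parsimonious ingroup topology: (((G,H),(C,D)),N).
Changes per character on this tree: webbed digits: 1; elongate rostrum: 1; calcified operculum: 1; retractile claws: 1; setae branched: 1.
Total = 5.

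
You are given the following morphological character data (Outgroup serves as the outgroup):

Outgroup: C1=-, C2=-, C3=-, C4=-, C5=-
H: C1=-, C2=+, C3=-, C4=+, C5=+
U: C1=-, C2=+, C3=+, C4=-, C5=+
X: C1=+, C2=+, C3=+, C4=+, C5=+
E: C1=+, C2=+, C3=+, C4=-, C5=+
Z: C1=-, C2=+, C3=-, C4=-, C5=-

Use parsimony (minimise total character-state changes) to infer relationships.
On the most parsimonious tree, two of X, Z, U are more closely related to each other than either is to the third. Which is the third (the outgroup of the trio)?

The outgroup has state '-' for every character, so '+' is the derived state throughout.
C1 (derived state '+') is shared by E and X — a synapomorphy uniting that clade.
All ingroup taxa share the derived state '+' for C2; it defines the ingroup but does not resolve relationships within it.
C3 (derived state '+') is shared by E, U, and X — a synapomorphy uniting that clade.
C4 (state '+') occurs in H and X but conflicts with the nesting implied by the other characters — most parsimoniously interpreted as homoplasy.
C5: derived state '+' in E, H, U, and X only — synapomorphy for {E, H, U, X}.
Most parsimonious ingroup topology: ((H,(U,(X,E))),Z).
X and U share a more recent common ancestor with each other than either does with Z, so Z is the least closely related of the three.

Z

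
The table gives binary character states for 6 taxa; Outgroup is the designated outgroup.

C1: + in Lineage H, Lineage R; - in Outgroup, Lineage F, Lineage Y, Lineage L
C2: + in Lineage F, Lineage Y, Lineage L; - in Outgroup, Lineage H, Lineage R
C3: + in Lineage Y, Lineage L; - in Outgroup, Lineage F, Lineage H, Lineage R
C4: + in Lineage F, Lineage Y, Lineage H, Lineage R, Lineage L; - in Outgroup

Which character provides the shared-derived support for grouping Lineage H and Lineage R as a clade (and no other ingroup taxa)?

The outgroup has state '-' for every character, so '+' is the derived state throughout.
C1: derived state '+' in Lineage H and Lineage R only — synapomorphy for {Lineage H, Lineage R}.
C2: derived state '+' in Lineage F, Lineage L, and Lineage Y only — synapomorphy for {Lineage F, Lineage L, Lineage Y}.
C3 (derived state '+') is shared by Lineage L and Lineage Y — a synapomorphy uniting that clade.
C4 (derived state '+') is shared by all ingroup taxa — unites the whole ingroup.
Most parsimonious ingroup topology: ((Lineage F,(Lineage L,Lineage Y)),(Lineage R,Lineage H)).
The clade {Lineage H, Lineage R} is supported by C1: its derived state '+' occurs in exactly those taxa and in no other taxon (including the outgroup).

C1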